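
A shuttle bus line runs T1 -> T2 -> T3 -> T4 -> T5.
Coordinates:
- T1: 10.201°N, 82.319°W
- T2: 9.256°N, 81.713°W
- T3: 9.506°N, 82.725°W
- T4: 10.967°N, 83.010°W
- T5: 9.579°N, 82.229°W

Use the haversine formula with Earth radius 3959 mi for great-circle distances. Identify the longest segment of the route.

Leg distances:
T1→T2: 77.2 mi
T2→T3: 71.1 mi
T3→T4: 102.8 mi
T4→T5: 109.6 mi
The longest leg is T4–T5 at 109.6 mi.

T4–T5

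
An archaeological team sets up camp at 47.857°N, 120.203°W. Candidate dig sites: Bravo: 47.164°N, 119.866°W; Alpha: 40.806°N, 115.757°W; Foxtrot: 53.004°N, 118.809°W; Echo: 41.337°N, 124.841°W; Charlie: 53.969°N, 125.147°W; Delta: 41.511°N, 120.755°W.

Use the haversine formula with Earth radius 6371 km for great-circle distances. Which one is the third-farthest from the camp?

Distances from the camp (47.857°N, 120.203°W):
Alpha: 859.7 km
Echo: 812.3 km
Charlie: 762.5 km
Delta: 707.0 km
Foxtrot: 580.7 km
Bravo: 81.1 km
The third-farthest is Charlie at 762.5 km.

Charlie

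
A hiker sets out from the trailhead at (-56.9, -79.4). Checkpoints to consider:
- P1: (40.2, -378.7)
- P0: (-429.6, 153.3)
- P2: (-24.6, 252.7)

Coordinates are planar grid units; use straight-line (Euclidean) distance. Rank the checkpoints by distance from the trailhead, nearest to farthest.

P1, P2, P0

Computing each straight-line distance from (-56.9, -79.4):
P1 (40.2, -378.7): 314.7
P2 (-24.6, 252.7): 333.7
P0 (-429.6, 153.3): 439.4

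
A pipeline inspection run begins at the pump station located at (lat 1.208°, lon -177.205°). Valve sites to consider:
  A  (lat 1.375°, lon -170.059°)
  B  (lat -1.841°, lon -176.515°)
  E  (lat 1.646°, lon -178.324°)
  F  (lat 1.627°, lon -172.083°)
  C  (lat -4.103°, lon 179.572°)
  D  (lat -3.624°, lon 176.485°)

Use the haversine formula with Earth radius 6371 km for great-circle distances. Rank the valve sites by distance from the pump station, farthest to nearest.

Computing each great-circle distance from (lat 1.208°, lon -177.205°):
D (lat -3.624°, lon 176.485°): 883.4 km
A (lat 1.375°, lon -170.059°): 794.6 km
C (lat -4.103°, lon 179.572°): 690.7 km
F (lat 1.627°, lon -172.083°): 571.3 km
B (lat -1.841°, lon -176.515°): 347.6 km
E (lat 1.646°, lon -178.324°): 133.6 km

D, A, C, F, B, E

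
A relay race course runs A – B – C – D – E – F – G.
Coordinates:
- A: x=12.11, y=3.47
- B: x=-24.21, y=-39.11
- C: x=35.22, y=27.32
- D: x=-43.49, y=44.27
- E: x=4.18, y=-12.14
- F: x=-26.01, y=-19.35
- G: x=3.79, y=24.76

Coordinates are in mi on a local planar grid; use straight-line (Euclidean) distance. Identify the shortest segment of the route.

E–F

Leg distances:
A→B: 56.0 mi
B→C: 89.1 mi
C→D: 80.5 mi
D→E: 73.9 mi
E→F: 31.0 mi
F→G: 53.2 mi
The shortest leg is E–F at 31.0 mi.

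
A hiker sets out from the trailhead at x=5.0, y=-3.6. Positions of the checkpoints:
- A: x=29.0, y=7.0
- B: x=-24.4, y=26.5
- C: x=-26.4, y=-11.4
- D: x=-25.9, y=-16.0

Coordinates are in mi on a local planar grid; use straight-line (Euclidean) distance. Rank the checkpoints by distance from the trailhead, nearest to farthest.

Computing each straight-line distance from x=5.0, y=-3.6:
A x=29.0, y=7.0: 26.2 mi
C x=-26.4, y=-11.4: 32.4 mi
D x=-25.9, y=-16.0: 33.3 mi
B x=-24.4, y=26.5: 42.1 mi

A, C, D, B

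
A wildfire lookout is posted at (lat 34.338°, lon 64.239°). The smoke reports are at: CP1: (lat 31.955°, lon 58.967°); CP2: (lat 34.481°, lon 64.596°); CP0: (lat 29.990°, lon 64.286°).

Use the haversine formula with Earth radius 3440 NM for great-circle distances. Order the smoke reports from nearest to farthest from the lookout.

CP2, CP0, CP1

Distance from the lookout at (lat 34.338°, lon 64.239°) to each:
CP2 (lat 34.481°, lon 64.596°): 19.7 NM
CP0 (lat 29.990°, lon 64.286°): 261.1 NM
CP1 (lat 31.955°, lon 58.967°): 301.1 NM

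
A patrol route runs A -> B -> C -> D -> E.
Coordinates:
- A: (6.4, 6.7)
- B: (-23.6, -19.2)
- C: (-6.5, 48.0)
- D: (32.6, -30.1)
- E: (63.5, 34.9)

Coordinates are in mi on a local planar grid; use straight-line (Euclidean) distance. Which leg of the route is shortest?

Leg distances:
A→B: 39.6 mi
B→C: 69.3 mi
C→D: 87.3 mi
D→E: 72.0 mi
The shortest leg is A–B at 39.6 mi.

A–B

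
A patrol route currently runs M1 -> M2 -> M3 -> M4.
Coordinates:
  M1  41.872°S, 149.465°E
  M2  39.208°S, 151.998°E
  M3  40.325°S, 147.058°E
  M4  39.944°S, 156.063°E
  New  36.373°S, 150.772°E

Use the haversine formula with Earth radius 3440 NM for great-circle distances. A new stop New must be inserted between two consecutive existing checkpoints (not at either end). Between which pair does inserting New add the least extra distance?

Added distance for inserting New between each consecutive pair:
M1–M2: 318.3 NM
M2–M3: 237.0 NM
M3–M4: 210.0 NM
Smallest added distance is 210.0 NM, inserting between M3 and M4.

between M3 and M4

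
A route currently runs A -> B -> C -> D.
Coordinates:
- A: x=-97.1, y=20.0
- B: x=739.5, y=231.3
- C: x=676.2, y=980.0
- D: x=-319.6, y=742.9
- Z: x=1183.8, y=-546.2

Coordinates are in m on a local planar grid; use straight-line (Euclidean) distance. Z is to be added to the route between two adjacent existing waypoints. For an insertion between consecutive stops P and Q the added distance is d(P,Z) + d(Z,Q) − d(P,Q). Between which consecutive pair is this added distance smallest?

Added distance for inserting Z between each consecutive pair:
A–B: 1433.1 m
B–C: 1752.5 m
C–D: 2565.2 m
Smallest added distance is 1433.1 m, inserting between A and B.

between A and B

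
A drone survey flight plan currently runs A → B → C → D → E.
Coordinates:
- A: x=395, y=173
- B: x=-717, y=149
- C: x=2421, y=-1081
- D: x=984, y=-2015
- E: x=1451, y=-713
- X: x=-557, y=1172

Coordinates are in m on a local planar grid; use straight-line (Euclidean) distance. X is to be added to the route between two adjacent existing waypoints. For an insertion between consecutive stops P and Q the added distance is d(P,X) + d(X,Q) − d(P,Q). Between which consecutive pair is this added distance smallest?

between A and B

Added distance for inserting X between each consecutive pair:
A–B: 1303.1 m
B–C: 1399.2 m
C–D: 5560.4 m
D–E: 4910.9 m
Smallest added distance is 1303.1 m, inserting between A and B.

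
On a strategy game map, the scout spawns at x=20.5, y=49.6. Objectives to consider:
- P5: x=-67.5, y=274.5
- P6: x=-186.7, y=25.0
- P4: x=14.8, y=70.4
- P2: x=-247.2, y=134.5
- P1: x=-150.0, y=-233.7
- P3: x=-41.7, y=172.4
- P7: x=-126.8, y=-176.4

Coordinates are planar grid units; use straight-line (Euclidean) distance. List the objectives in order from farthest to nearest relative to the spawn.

P1, P2, P7, P5, P6, P3, P4

Distances from the spawn:
P1 x=-150.0, y=-233.7: 330.6
P2 x=-247.2, y=134.5: 280.8
P7 x=-126.8, y=-176.4: 269.8
P5 x=-67.5, y=274.5: 241.5
P6 x=-186.7, y=25.0: 208.7
P3 x=-41.7, y=172.4: 137.7
P4 x=14.8, y=70.4: 21.6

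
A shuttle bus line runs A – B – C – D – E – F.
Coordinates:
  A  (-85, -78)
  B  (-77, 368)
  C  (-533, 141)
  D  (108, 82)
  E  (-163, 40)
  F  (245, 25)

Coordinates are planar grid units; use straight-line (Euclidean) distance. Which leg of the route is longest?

C–D

Leg distances:
A→B: 446.1
B→C: 509.4
C→D: 643.7
D→E: 274.2
E→F: 408.3
The longest leg is C–D at 643.7.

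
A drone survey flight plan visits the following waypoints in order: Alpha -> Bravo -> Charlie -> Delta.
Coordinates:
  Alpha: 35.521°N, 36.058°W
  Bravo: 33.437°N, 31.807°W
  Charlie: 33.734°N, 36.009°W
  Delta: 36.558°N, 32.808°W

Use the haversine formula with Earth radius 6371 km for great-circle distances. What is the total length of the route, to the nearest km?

Leg distances:
Alpha→Bravo: 453.3 km  (cumulative 453.3 km)
Bravo→Charlie: 390.6 km  (cumulative 843.9 km)
Charlie→Delta: 428.1 km  (cumulative 1272.0 km)
Total route length ≈ 1272 km.

1272 km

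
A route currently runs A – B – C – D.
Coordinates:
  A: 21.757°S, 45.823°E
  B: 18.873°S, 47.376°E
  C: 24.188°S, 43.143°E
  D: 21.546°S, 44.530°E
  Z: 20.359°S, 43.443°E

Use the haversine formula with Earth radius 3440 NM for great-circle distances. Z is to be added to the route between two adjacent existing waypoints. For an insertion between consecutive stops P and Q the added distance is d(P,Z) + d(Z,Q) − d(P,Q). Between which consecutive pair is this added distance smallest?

between B and C

Added distance for inserting Z between each consecutive pair:
A–B: 203.2 NM
B–C: 73.1 NM
C–D: 148.1 NM
Smallest added distance is 73.1 NM, inserting between B and C.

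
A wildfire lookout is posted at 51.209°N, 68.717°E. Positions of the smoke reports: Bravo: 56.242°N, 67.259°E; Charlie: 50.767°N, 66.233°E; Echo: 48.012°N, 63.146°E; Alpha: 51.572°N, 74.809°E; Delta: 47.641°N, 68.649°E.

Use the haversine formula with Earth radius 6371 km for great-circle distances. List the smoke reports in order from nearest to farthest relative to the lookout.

Charlie, Delta, Alpha, Echo, Bravo

Distances from the lookout:
Charlie 50.767°N, 66.233°E: 180.7 km
Delta 47.641°N, 68.649°E: 396.8 km
Alpha 51.572°N, 74.809°E: 424.5 km
Echo 48.012°N, 63.146°E: 535.9 km
Bravo 56.242°N, 67.259°E: 567.8 km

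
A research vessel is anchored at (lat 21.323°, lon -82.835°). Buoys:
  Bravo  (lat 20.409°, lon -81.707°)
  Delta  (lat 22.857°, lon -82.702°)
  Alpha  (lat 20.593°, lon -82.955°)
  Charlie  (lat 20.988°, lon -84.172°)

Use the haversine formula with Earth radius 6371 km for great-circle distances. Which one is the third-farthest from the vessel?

Charlie

Distances from the vessel ((lat 21.323°, lon -82.835°)):
Delta: 171.1 km
Bravo: 155.1 km
Charlie: 143.6 km
Alpha: 82.1 km
The third-farthest is Charlie at 143.6 km.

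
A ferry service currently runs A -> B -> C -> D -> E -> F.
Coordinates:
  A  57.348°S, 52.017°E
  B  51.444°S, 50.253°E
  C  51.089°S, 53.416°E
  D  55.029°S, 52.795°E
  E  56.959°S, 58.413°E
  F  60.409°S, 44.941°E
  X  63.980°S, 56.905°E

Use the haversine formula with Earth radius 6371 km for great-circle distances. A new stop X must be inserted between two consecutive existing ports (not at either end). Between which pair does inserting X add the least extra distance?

between E and F

Added distance for inserting X between each consecutive pair:
A–B: 1564.2 km
B–C: 2671.3 km
C–D: 2029.3 km
D–E: 1396.6 km
E–F: 654.1 km
Smallest added distance is 654.1 km, inserting between E and F.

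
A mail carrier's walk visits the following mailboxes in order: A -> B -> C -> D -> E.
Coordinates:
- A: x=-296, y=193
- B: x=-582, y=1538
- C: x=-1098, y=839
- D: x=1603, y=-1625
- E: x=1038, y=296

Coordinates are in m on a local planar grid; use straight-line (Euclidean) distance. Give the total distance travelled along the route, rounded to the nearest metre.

Leg distances:
A→B: 1375.1 m  (cumulative 1375.1 m)
B→C: 868.8 m  (cumulative 2243.9 m)
C→D: 3656.0 m  (cumulative 5899.9 m)
D→E: 2002.4 m  (cumulative 7902.3 m)
Total route length ≈ 7902 m.

7902 m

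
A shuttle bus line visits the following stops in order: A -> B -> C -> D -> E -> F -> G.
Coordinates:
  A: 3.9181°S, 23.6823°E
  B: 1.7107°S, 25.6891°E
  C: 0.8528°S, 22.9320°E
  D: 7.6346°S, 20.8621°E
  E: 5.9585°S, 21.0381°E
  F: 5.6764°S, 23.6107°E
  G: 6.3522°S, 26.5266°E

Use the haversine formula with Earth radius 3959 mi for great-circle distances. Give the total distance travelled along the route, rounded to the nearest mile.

Leg distances:
A→B: 206.0 mi  (cumulative 206.0 mi)
B→C: 199.5 mi  (cumulative 405.5 mi)
C→D: 489.8 mi  (cumulative 895.3 mi)
D→E: 116.4 mi  (cumulative 1011.7 mi)
E→F: 177.9 mi  (cumulative 1189.7 mi)
F→G: 205.7 mi  (cumulative 1395.4 mi)
Total route length ≈ 1395 mi.

1395 mi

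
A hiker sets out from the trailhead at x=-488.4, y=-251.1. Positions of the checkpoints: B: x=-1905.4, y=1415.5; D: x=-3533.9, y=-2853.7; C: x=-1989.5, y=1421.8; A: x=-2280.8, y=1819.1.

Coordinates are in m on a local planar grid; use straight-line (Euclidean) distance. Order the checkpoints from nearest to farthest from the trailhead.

B, C, A, D

Distances from the trailhead:
B x=-1905.4, y=1415.5: 2187.6 m
C x=-1989.5, y=1421.8: 2247.6 m
A x=-2280.8, y=1819.1: 2738.3 m
D x=-3533.9, y=-2853.7: 4006.1 m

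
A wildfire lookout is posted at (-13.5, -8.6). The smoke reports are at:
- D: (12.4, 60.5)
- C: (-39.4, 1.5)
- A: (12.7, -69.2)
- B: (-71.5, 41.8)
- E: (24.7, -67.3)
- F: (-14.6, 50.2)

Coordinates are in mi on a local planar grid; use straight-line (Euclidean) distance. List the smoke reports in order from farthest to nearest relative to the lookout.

B, D, E, A, F, C

Distances from the lookout:
B (-71.5, 41.8): 76.8 mi
D (12.4, 60.5): 73.8 mi
E (24.7, -67.3): 70.0 mi
A (12.7, -69.2): 66.0 mi
F (-14.6, 50.2): 58.8 mi
C (-39.4, 1.5): 27.8 mi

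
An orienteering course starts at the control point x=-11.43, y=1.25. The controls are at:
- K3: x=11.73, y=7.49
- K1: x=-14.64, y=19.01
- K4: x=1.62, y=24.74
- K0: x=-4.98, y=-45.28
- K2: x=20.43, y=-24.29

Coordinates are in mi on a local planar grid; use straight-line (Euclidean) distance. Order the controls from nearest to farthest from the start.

Computing each straight-line distance from x=-11.43, y=1.25:
K1 x=-14.64, y=19.01: 18.0 mi
K3 x=11.73, y=7.49: 24.0 mi
K4 x=1.62, y=24.74: 26.9 mi
K2 x=20.43, y=-24.29: 40.8 mi
K0 x=-4.98, y=-45.28: 47.0 mi

K1, K3, K4, K2, K0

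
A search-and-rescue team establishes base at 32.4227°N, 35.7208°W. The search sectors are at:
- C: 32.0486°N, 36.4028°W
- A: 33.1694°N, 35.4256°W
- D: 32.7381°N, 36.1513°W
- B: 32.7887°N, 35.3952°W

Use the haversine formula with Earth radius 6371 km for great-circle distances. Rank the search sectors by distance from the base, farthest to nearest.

Distance from the base at 32.4227°N, 35.7208°W to each:
A 33.1694°N, 35.4256°W: 87.5 km
C 32.0486°N, 36.4028°W: 76.5 km
D 32.7381°N, 36.1513°W: 53.5 km
B 32.7887°N, 35.3952°W: 50.9 km

A, C, D, B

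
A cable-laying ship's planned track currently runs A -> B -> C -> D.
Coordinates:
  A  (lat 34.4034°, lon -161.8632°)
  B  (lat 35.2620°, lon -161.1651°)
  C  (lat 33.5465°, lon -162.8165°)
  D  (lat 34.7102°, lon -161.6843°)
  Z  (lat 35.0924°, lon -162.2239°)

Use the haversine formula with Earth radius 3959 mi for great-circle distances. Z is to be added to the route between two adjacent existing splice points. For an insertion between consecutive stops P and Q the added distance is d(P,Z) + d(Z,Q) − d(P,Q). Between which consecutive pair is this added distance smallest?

between B and C

Added distance for inserting Z between each consecutive pair:
A–B: 41.4 mi
B–C: 21.6 mi
C–D: 49.2 mi
Smallest added distance is 21.6 mi, inserting between B and C.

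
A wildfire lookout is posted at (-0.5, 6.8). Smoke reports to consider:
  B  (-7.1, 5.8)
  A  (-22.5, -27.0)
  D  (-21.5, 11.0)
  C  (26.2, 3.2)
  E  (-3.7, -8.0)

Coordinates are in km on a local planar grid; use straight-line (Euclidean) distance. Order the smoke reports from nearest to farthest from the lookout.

Computing each straight-line distance from (-0.5, 6.8):
B (-7.1, 5.8): 6.7 km
E (-3.7, -8.0): 15.1 km
D (-21.5, 11.0): 21.4 km
C (26.2, 3.2): 26.9 km
A (-22.5, -27.0): 40.3 km

B, E, D, C, A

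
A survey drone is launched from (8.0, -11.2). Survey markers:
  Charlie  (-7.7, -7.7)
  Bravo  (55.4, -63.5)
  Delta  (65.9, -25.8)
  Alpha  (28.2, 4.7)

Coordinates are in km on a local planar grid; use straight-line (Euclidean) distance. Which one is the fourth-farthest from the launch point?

Distances from the launch point ((8.0, -11.2)):
Bravo: 70.6 km
Delta: 59.7 km
Alpha: 25.7 km
Charlie: 16.1 km
The fourth-farthest is Charlie at 16.1 km.

Charlie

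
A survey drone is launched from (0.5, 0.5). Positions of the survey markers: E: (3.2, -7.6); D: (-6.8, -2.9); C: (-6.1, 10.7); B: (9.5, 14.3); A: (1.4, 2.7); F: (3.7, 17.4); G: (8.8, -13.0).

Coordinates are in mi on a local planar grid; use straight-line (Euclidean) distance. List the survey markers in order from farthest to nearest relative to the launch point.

Computing each straight-line distance from (0.5, 0.5):
F (3.7, 17.4): 17.2 mi
B (9.5, 14.3): 16.5 mi
G (8.8, -13.0): 15.8 mi
C (-6.1, 10.7): 12.1 mi
E (3.2, -7.6): 8.5 mi
D (-6.8, -2.9): 8.1 mi
A (1.4, 2.7): 2.4 mi

F, B, G, C, E, D, A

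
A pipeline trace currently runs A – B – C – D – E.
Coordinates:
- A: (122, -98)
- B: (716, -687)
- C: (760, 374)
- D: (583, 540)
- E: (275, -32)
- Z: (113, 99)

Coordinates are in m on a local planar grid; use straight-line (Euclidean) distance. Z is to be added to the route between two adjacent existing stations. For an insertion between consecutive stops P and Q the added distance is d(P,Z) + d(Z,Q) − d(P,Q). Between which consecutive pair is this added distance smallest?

between D and E

Added distance for inserting Z between each consecutive pair:
A–B: 351.3 m
B–C: 631.8 m
C–D: 1104.9 m
D–E: 203.2 m
Smallest added distance is 203.2 m, inserting between D and E.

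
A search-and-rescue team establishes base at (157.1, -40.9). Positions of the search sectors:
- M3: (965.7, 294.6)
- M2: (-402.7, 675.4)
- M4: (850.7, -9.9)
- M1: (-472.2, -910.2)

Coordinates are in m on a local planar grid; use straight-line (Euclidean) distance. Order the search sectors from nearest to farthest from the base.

Computing each straight-line distance from (157.1, -40.9):
M4 (850.7, -9.9): 694.3 m
M3 (965.7, 294.6): 875.4 m
M2 (-402.7, 675.4): 909.1 m
M1 (-472.2, -910.2): 1073.2 m

M4, M3, M2, M1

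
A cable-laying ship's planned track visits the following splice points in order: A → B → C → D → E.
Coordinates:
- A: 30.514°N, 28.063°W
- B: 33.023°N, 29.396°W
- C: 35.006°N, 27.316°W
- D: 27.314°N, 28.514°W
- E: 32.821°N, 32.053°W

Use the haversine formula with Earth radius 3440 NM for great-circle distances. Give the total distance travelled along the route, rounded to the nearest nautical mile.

1167 NM

Leg distances:
A→B: 165.3 NM  (cumulative 165.3 NM)
B→C: 157.8 NM  (cumulative 323.0 NM)
C→D: 465.9 NM  (cumulative 788.9 NM)
D→E: 378.3 NM  (cumulative 1167.2 NM)
Total route length ≈ 1167 NM.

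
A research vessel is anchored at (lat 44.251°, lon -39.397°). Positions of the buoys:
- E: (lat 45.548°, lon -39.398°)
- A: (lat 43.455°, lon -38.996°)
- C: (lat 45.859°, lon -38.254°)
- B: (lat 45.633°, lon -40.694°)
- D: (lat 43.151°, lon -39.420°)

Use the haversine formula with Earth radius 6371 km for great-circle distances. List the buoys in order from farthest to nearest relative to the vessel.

Computing each great-circle distance from (lat 44.251°, lon -39.397°):
C (lat 45.859°, lon -38.254°): 200.1 km
B (lat 45.633°, lon -40.694°): 184.5 km
E (lat 45.548°, lon -39.398°): 144.2 km
D (lat 43.151°, lon -39.420°): 122.3 km
A (lat 43.455°, lon -38.996°): 94.2 km

C, B, E, D, A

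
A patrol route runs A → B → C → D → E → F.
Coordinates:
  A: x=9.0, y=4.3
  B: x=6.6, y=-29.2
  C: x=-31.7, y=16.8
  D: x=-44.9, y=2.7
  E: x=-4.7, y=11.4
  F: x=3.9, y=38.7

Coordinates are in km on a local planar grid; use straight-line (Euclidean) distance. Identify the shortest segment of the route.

C–D

Leg distances:
A→B: 33.6 km
B→C: 59.9 km
C→D: 19.3 km
D→E: 41.1 km
E→F: 28.6 km
The shortest leg is C–D at 19.3 km.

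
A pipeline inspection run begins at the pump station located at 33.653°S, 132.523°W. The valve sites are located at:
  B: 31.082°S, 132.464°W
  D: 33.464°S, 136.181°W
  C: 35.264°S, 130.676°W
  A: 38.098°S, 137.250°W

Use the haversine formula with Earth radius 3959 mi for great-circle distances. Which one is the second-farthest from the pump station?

D

Distance to each, sorted:
A: 405.3 mi
D: 211.0 mi
B: 177.7 mi
C: 153.2 mi
The second-farthest is D at 211.0 mi.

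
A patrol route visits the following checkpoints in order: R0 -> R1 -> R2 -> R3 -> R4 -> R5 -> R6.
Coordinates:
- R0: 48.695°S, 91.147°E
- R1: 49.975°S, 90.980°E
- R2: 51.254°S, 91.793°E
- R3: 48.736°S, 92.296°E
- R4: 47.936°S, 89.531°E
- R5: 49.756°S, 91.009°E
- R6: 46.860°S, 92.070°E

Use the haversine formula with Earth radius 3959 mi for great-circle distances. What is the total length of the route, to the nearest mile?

Leg distances:
R0→R1: 88.8 mi  (cumulative 88.8 mi)
R1→R2: 95.3 mi  (cumulative 184.1 mi)
R2→R3: 175.4 mi  (cumulative 359.5 mi)
R3→R4: 138.5 mi  (cumulative 498.0 mi)
R4→R5: 142.6 mi  (cumulative 640.6 mi)
R5→R6: 206.0 mi  (cumulative 846.5 mi)
Total route length ≈ 847 mi.

847 mi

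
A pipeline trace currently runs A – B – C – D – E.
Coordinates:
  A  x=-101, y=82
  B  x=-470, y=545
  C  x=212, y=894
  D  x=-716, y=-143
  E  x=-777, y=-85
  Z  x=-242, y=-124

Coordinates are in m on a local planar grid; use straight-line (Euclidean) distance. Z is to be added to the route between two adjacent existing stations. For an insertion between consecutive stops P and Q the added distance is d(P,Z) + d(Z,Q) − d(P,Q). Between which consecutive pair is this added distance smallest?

Added distance for inserting Z between each consecutive pair:
A–B: 364.4 m
B–C: 1055.3 m
C–D: 197.4 m
D–E: 926.6 m
Smallest added distance is 197.4 m, inserting between C and D.

between C and D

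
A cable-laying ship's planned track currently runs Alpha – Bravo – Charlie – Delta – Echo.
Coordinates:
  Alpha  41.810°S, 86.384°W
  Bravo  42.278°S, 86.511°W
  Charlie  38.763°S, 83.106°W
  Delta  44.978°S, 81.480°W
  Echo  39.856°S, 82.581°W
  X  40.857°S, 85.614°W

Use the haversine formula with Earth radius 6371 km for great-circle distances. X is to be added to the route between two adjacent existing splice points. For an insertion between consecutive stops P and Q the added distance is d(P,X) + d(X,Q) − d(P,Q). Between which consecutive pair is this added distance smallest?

Added distance for inserting X between each consecutive pair:
Alpha–Bravo: 245.6 km
Bravo–Charlie: 5.8 km
Charlie–Delta: 180.8 km
Delta–Echo: 271.8 km
Smallest added distance is 5.8 km, inserting between Bravo and Charlie.

between Bravo and Charlie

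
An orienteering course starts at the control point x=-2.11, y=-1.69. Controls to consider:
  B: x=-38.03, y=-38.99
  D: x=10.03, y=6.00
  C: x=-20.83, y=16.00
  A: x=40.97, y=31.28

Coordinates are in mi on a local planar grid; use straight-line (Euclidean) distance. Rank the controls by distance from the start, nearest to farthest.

D, C, B, A

Distances from the start:
D x=10.03, y=6.00: 14.4 mi
C x=-20.83, y=16.00: 25.8 mi
B x=-38.03, y=-38.99: 51.8 mi
A x=40.97, y=31.28: 54.2 mi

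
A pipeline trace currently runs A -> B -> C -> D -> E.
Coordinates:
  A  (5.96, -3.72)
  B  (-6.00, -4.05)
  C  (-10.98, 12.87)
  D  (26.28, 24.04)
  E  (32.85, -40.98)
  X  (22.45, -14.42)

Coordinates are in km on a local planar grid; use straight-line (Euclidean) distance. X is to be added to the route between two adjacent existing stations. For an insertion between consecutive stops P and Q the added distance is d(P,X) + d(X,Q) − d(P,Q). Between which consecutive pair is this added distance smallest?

between D and E

Added distance for inserting X between each consecutive pair:
A–B: 38.0 km
B–C: 55.8 km
C–D: 42.9 km
D–E: 1.8 km
Smallest added distance is 1.8 km, inserting between D and E.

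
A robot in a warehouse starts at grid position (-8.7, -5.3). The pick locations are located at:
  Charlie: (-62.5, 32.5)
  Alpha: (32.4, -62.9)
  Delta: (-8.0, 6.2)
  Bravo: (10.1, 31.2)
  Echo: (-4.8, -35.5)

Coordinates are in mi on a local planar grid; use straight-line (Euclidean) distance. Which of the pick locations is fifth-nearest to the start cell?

Distance to each, sorted:
Delta: 11.5 mi
Echo: 30.5 mi
Bravo: 41.1 mi
Charlie: 65.8 mi
Alpha: 70.8 mi
The fifth-nearest is Alpha at 70.8 mi.

Alpha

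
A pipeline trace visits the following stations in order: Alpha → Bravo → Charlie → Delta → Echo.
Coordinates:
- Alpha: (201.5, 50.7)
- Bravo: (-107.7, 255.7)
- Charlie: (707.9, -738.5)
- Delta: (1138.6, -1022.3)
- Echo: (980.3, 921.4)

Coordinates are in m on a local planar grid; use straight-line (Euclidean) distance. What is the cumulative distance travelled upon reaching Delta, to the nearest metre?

2173 m

Leg distances:
Alpha→Bravo: 371.0 m  (cumulative 371.0 m)
Bravo→Charlie: 1285.9 m  (cumulative 1656.9 m)
Charlie→Delta: 515.8 m  (cumulative 2172.7 m)
Cumulative distance at Delta ≈ 2173 m.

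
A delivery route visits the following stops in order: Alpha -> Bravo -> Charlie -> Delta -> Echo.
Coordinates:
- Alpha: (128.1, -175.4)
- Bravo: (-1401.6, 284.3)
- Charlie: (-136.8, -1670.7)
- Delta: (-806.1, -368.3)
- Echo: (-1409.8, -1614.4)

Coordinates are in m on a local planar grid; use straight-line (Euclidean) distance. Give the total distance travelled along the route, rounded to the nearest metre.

6775 m

Leg distances:
Alpha→Bravo: 1597.3 m  (cumulative 1597.3 m)
Bravo→Charlie: 2328.5 m  (cumulative 3925.7 m)
Charlie→Delta: 1464.3 m  (cumulative 5390.1 m)
Delta→Echo: 1384.6 m  (cumulative 6774.7 m)
Total route length ≈ 6775 m.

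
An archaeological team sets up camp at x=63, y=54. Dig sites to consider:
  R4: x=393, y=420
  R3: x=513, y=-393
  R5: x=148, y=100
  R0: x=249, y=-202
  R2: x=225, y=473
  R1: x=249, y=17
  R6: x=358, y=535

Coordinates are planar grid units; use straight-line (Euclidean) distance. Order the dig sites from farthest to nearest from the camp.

R3, R6, R4, R2, R0, R1, R5

Computing each straight-line distance from x=63, y=54:
R3 x=513, y=-393: 634.3
R6 x=358, y=535: 564.3
R4 x=393, y=420: 492.8
R2 x=225, y=473: 449.2
R0 x=249, y=-202: 316.4
R1 x=249, y=17: 189.6
R5 x=148, y=100: 96.6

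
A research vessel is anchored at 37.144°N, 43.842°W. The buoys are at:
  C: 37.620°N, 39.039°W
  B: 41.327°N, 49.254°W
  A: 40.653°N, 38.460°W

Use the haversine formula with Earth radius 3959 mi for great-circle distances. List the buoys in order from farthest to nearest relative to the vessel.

B, A, C

Distances from the vessel:
B 41.327°N, 49.254°W: 409.0 mi
A 40.653°N, 38.460°W: 377.4 mi
C 37.620°N, 39.039°W: 265.7 mi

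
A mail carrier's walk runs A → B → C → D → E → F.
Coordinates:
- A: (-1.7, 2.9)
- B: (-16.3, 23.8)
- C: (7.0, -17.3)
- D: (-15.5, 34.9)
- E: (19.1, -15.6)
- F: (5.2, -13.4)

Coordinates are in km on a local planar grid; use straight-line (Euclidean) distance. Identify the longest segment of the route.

D–E

Leg distances:
A→B: 25.5 km
B→C: 47.2 km
C→D: 56.8 km
D→E: 61.2 km
E→F: 14.1 km
The longest leg is D–E at 61.2 km.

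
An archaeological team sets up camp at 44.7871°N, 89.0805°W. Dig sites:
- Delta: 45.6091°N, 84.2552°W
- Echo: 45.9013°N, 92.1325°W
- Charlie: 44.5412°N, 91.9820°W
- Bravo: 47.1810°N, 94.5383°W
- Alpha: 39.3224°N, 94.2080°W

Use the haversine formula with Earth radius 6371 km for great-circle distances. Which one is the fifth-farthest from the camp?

Charlie

Distances from the camp (44.7871°N, 89.0805°W):
Alpha: 740.2 km
Bravo: 498.5 km
Delta: 388.9 km
Echo: 268.8 km
Charlie: 231.1 km
The fifth-farthest is Charlie at 231.1 km.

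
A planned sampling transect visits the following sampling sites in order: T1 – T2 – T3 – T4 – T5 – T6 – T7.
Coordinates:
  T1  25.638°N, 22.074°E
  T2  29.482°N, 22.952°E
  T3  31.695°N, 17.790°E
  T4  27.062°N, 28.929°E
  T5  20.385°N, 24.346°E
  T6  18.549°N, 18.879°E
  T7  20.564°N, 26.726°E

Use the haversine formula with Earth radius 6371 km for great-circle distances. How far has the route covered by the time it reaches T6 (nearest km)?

3668 km

Leg distances:
T1→T2: 436.1 km  (cumulative 436.1 km)
T2→T3: 551.9 km  (cumulative 988.0 km)
T3→T4: 1195.1 km  (cumulative 2183.1 km)
T4→T5: 876.6 km  (cumulative 3059.7 km)
T5→T6: 608.4 km  (cumulative 3668.1 km)
Cumulative distance at T6 ≈ 3668 km.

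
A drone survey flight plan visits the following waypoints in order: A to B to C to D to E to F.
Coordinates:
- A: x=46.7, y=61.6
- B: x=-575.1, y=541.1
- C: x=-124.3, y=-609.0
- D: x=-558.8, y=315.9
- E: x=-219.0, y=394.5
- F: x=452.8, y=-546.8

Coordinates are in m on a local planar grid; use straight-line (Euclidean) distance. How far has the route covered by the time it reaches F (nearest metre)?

4548 m

Leg distances:
A→B: 785.2 m  (cumulative 785.2 m)
B→C: 1235.3 m  (cumulative 2020.5 m)
C→D: 1021.9 m  (cumulative 3042.4 m)
D→E: 348.8 m  (cumulative 3391.2 m)
E→F: 1156.4 m  (cumulative 4547.6 m)
Cumulative distance at F ≈ 4548 m.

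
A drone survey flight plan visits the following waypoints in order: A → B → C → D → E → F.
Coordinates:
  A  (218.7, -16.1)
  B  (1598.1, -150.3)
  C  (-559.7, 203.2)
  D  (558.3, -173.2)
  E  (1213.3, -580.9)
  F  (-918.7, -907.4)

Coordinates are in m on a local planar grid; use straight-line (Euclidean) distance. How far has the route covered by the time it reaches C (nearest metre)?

Leg distances:
A→B: 1385.9 m  (cumulative 1385.9 m)
B→C: 2186.6 m  (cumulative 3572.5 m)
Cumulative distance at C ≈ 3572 m.

3572 m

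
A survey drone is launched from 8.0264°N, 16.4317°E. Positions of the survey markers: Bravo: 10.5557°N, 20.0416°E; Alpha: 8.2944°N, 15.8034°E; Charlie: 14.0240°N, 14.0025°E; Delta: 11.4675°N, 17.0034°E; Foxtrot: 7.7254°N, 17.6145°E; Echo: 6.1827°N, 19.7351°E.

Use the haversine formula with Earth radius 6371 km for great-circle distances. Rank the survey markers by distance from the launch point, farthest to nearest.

Distances from the launch point:
Charlie 14.0240°N, 14.0025°E: 717.6 km
Bravo 10.5557°N, 20.0416°E: 485.8 km
Echo 6.1827°N, 19.7351°E: 418.2 km
Delta 11.4675°N, 17.0034°E: 387.7 km
Foxtrot 7.7254°N, 17.6145°E: 134.5 km
Alpha 8.2944°N, 15.8034°E: 75.3 km

Charlie, Bravo, Echo, Delta, Foxtrot, Alpha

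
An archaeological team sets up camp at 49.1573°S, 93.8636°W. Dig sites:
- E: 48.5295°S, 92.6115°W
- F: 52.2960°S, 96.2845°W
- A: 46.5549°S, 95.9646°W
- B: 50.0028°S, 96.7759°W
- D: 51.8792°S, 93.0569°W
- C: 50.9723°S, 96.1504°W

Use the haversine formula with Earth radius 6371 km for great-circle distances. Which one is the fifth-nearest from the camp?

Distances from the camp (49.1573°S, 93.8636°W):
E: 115.2 km
B: 230.0 km
C: 259.5 km
D: 308.0 km
A: 329.1 km
F: 388.3 km
The fifth-nearest is A at 329.1 km.

A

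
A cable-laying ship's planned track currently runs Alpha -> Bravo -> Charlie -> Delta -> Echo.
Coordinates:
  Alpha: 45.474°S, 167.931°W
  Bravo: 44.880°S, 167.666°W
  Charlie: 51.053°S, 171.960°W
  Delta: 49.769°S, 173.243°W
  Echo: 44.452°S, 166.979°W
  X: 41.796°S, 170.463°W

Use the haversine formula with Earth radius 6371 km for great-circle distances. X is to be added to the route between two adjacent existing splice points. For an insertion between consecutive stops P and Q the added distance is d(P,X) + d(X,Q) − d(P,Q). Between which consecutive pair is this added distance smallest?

Added distance for inserting X between each consecutive pair:
Alpha–Bravo: 798.4 km
Bravo–Charlie: 689.5 km
Charlie–Delta: 1778.6 km
Delta–Echo: 563.8 km
Smallest added distance is 563.8 km, inserting between Delta and Echo.

between Delta and Echo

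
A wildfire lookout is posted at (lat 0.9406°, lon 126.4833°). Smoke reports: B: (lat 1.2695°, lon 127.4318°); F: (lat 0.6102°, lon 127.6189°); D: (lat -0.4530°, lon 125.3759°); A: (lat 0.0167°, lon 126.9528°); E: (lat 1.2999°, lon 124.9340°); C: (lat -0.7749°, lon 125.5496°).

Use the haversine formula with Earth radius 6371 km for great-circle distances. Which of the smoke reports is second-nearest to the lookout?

A

Distances from the lookout ((lat 0.9406°, lon 126.4833°)):
B: 111.6 km
A: 115.2 km
F: 131.5 km
E: 176.8 km
D: 197.9 km
C: 217.2 km
The second-nearest is A at 115.2 km.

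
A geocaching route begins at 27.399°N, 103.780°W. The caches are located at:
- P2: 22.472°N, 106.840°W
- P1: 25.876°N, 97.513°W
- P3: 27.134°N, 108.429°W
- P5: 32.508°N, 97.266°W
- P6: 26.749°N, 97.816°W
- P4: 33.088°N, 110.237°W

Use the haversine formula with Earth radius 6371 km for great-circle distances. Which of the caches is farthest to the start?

P4

Distance to each, sorted:
P4: 885.5 km
P5: 846.1 km
P1: 645.4 km
P2: 628.7 km
P6: 594.8 km
P3: 460.4 km
The farthest is P4 at 885.5 km.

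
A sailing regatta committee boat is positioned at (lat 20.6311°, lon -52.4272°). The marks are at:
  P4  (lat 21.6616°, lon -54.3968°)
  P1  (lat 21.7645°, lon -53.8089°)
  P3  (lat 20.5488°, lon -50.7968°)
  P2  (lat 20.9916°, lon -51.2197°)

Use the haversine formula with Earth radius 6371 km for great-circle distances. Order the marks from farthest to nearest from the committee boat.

Distances from the committee boat:
P4 (lat 21.6616°, lon -54.3968°): 234.2 km
P1 (lat 21.7645°, lon -53.8089°): 190.8 km
P3 (lat 20.5488°, lon -50.7968°): 170.0 km
P2 (lat 20.9916°, lon -51.2197°): 131.8 km

P4, P1, P3, P2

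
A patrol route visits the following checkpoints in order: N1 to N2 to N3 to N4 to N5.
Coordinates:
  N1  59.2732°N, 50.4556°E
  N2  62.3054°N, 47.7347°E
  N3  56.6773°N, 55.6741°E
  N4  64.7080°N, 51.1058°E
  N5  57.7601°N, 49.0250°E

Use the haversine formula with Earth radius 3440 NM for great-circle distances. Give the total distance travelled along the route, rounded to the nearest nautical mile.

Leg distances:
N1→N2: 198.7 NM  (cumulative 198.7 NM)
N2→N3: 415.0 NM  (cumulative 613.7 NM)
N3→N4: 500.2 NM  (cumulative 1113.9 NM)
N4→N5: 421.4 NM  (cumulative 1535.3 NM)
Total route length ≈ 1535 NM.

1535 NM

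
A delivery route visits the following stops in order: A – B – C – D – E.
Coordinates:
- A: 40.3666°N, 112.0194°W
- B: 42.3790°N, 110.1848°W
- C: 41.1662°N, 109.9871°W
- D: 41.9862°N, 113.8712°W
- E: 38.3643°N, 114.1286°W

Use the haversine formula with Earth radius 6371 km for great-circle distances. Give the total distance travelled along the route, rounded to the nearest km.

Leg distances:
A→B: 271.1 km  (cumulative 271.1 km)
B→C: 135.9 km  (cumulative 407.0 km)
C→D: 335.7 km  (cumulative 742.6 km)
D→E: 403.3 km  (cumulative 1146.0 km)
Total route length ≈ 1146 km.

1146 km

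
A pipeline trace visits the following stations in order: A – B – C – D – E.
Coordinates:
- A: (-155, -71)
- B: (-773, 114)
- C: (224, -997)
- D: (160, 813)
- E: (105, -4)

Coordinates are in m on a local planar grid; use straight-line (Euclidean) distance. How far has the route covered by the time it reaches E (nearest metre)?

4768 m

Leg distances:
A→B: 645.1 m  (cumulative 645.1 m)
B→C: 1492.8 m  (cumulative 2137.9 m)
C→D: 1811.1 m  (cumulative 3949.0 m)
D→E: 818.8 m  (cumulative 4767.8 m)
Cumulative distance at E ≈ 4768 m.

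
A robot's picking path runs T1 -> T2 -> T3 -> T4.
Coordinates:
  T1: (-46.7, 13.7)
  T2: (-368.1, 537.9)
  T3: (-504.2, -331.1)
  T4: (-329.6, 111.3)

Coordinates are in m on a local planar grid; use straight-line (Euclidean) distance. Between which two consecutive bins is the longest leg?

Leg distances:
T1→T2: 614.9 m
T2→T3: 879.6 m
T3→T4: 475.6 m
The longest leg is T2–T3 at 879.6 m.

T2–T3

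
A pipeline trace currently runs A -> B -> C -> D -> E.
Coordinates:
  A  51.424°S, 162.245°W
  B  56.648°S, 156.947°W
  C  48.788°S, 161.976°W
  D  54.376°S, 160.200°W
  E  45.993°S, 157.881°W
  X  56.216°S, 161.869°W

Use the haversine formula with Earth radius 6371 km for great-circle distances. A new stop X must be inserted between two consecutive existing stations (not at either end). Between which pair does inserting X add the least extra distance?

Added distance for inserting X between each consecutive pair:
A–B: 164.1 km
B–C: 195.6 km
C–D: 422.9 km
D–E: 453.6 km
Smallest added distance is 164.1 km, inserting between A and B.

between A and B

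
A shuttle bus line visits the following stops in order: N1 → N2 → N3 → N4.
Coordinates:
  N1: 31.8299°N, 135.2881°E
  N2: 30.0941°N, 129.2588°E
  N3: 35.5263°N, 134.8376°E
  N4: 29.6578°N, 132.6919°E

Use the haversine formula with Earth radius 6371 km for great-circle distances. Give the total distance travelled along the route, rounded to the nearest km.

2087 km

Leg distances:
N1→N2: 606.3 km  (cumulative 606.3 km)
N2→N3: 797.6 km  (cumulative 1403.9 km)
N3→N4: 682.7 km  (cumulative 2086.7 km)
Total route length ≈ 2087 km.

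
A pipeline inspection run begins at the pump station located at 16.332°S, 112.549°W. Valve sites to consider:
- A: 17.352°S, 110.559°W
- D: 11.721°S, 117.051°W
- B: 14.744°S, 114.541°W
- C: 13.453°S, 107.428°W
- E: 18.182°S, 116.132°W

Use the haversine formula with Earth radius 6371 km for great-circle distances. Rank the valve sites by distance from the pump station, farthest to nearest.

Computing each great-circle distance from 16.332°S, 112.549°W:
D 11.721°S, 117.051°W: 706.1 km
C 13.453°S, 107.428°W: 636.6 km
E 18.182°S, 116.132°W: 432.5 km
B 14.744°S, 114.541°W: 277.0 km
A 17.352°S, 110.559°W: 240.2 km

D, C, E, B, A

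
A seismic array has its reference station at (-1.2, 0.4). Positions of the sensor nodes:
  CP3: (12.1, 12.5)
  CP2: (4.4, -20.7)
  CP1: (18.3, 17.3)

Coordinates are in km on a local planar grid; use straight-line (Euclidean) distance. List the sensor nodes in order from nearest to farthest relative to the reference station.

CP3, CP2, CP1

Computing each straight-line distance from (-1.2, 0.4):
CP3 (12.1, 12.5): 18.0 km
CP2 (4.4, -20.7): 21.8 km
CP1 (18.3, 17.3): 25.8 km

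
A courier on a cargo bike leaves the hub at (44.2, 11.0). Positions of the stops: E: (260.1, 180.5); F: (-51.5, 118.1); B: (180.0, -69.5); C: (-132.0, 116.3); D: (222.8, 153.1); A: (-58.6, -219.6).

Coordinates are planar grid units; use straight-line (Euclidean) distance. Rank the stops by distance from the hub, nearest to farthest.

F, B, C, D, A, E

Computing each straight-line distance from (44.2, 11.0):
F (-51.5, 118.1): 143.6
B (180.0, -69.5): 157.9
C (-132.0, 116.3): 205.3
D (222.8, 153.1): 228.2
A (-58.6, -219.6): 252.5
E (260.1, 180.5): 274.5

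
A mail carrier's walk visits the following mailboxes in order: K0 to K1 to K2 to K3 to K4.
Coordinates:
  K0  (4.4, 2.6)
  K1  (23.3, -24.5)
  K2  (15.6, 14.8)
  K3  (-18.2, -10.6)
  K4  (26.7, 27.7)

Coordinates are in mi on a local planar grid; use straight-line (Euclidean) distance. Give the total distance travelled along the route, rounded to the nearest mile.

174 mi

Leg distances:
K0→K1: 33.0 mi  (cumulative 33.0 mi)
K1→K2: 40.0 mi  (cumulative 73.1 mi)
K2→K3: 42.3 mi  (cumulative 115.4 mi)
K3→K4: 59.0 mi  (cumulative 174.4 mi)
Total route length ≈ 174 mi.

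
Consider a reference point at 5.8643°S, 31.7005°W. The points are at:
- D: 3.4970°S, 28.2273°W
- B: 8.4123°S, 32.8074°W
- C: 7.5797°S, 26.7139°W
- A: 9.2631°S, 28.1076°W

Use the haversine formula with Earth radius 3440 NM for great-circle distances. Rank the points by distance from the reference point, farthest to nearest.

C, A, D, B

Distance from the reference point at 5.8643°S, 31.7005°W to each:
C 7.5797°S, 26.7139°W: 314.7 NM
A 9.2631°S, 28.1076°W: 295.6 NM
D 3.4970°S, 28.2273°W: 251.8 NM
B 8.4123°S, 32.8074°W: 166.6 NM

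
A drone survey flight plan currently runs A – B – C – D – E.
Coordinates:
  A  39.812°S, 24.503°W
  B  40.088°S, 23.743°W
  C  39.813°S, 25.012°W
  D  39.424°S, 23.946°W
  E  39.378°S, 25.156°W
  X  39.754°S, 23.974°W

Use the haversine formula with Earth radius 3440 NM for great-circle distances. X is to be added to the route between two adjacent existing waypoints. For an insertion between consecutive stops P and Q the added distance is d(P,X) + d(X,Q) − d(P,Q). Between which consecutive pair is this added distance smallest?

between A and B

Added distance for inserting X between each consecutive pair:
A–B: 8.6 NM
B–C: 10.0 NM
C–D: 13.3 NM
D–E: 22.8 NM
Smallest added distance is 8.6 NM, inserting between A and B.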